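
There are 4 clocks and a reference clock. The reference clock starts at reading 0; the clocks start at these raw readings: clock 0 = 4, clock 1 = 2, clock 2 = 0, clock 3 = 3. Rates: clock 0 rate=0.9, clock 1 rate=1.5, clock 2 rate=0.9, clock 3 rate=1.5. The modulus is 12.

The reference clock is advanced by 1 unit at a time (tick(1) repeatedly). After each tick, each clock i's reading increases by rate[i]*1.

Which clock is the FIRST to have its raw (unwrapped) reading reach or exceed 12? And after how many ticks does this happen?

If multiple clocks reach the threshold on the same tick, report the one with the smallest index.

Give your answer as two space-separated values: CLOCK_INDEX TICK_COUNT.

clock 0: start=4, rate=0.9, needs 12-4 = 8; ticks = ceil(8/0.9) = ceil(8.8889) = 9; reading at tick 9 = 4 + 0.9*9 = 12.1000
clock 1: start=2, rate=1.5, needs 12-2 = 10; ticks = ceil(10/1.5) = ceil(6.6667) = 7; reading at tick 7 = 2 + 1.5*7 = 12.5000
clock 2: start=0, rate=0.9, needs 12-0 = 12; ticks = ceil(12/0.9) = ceil(13.3333) = 14; reading at tick 14 = 0 + 0.9*14 = 12.6000
clock 3: start=3, rate=1.5, needs 12-3 = 9; ticks = ceil(9/1.5) = ceil(6.0000) = 6; reading at tick 6 = 3 + 1.5*6 = 12.0000
Minimum tick count = 6; winners = [3]; smallest index = 3

Answer: 3 6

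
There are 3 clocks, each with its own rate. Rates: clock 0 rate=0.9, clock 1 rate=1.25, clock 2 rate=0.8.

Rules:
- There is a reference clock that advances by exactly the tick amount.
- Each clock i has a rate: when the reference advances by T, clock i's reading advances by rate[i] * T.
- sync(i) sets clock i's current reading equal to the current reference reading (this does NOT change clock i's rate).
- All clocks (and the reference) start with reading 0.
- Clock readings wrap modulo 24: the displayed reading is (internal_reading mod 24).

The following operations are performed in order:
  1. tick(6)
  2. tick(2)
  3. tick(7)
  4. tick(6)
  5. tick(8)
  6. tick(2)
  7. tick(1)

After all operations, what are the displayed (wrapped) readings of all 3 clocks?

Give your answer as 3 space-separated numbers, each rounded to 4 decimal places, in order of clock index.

After op 1 tick(6): ref=6.0000 raw=[5.4000 7.5000 4.8000]
After op 2 tick(2): ref=8.0000 raw=[7.2000 10.0000 6.4000]
After op 3 tick(7): ref=15.0000 raw=[13.5000 18.7500 12.0000]
After op 4 tick(6): ref=21.0000 raw=[18.9000 26.2500 16.8000]
After op 5 tick(8): ref=29.0000 raw=[26.1000 36.2500 23.2000]
After op 6 tick(2): ref=31.0000 raw=[27.9000 38.7500 24.8000]
After op 7 tick(1): ref=32.0000 raw=[28.8000 40.0000 25.6000]
Wrap final raw readings (mod 24): 28.8000 mod 24 = 4.8000; 40.0000 mod 24 = 16.0000; 25.6000 mod 24 = 1.6000

Answer: 4.8000 16.0000 1.6000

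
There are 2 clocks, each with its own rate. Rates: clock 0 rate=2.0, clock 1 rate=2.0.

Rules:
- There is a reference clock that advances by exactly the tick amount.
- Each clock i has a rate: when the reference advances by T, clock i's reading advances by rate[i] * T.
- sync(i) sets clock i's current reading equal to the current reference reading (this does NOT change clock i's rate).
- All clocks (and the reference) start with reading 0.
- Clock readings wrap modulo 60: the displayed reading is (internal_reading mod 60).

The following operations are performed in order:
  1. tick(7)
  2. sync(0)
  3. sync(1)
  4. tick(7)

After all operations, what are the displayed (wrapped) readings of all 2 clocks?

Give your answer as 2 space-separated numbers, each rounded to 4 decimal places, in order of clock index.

Answer: 21.0000 21.0000

Derivation:
After op 1 tick(7): ref=7.0000 raw=[14.0000 14.0000]
After op 2 sync(0): ref=7.0000 raw=[7.0000 14.0000]
After op 3 sync(1): ref=7.0000 raw=[7.0000 7.0000]
After op 4 tick(7): ref=14.0000 raw=[21.0000 21.0000]
Wrap final raw readings (mod 60): 21.0000 mod 60 = 21.0000; 21.0000 mod 60 = 21.0000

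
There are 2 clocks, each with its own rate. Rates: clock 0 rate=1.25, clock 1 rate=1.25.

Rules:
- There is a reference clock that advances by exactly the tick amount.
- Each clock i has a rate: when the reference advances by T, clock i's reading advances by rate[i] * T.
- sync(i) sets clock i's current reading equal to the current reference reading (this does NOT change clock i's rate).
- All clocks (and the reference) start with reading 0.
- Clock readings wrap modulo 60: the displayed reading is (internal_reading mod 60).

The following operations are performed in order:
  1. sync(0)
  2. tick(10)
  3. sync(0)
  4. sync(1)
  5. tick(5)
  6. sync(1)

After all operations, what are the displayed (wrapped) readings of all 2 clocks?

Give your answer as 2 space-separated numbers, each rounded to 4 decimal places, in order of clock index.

After op 1 sync(0): ref=0.0000 raw=[0.0000 0.0000]
After op 2 tick(10): ref=10.0000 raw=[12.5000 12.5000]
After op 3 sync(0): ref=10.0000 raw=[10.0000 12.5000]
After op 4 sync(1): ref=10.0000 raw=[10.0000 10.0000]
After op 5 tick(5): ref=15.0000 raw=[16.2500 16.2500]
After op 6 sync(1): ref=15.0000 raw=[16.2500 15.0000]
Wrap final raw readings (mod 60): 16.2500 mod 60 = 16.2500; 15.0000 mod 60 = 15.0000

Answer: 16.2500 15.0000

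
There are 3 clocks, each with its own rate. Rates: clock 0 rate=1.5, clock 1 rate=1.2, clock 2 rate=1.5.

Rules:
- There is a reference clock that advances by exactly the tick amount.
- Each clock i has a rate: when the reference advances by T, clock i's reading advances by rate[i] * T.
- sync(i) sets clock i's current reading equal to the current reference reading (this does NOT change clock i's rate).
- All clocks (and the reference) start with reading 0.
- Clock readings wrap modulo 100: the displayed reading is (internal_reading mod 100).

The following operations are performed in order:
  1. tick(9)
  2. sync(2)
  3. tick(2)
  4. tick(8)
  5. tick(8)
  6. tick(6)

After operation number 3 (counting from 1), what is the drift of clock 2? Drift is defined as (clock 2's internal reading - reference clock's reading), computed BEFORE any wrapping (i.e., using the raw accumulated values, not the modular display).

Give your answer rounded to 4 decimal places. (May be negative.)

After op 1 tick(9): ref=9.0000 raw=[13.5000 10.8000 13.5000]
After op 2 sync(2): ref=9.0000 raw=[13.5000 10.8000 9.0000]
After op 3 tick(2): ref=11.0000 raw=[16.5000 13.2000 12.0000]
Drift of clock 2 after op 3: 12.0000 - 11.0000 = 1.0000

Answer: 1.0000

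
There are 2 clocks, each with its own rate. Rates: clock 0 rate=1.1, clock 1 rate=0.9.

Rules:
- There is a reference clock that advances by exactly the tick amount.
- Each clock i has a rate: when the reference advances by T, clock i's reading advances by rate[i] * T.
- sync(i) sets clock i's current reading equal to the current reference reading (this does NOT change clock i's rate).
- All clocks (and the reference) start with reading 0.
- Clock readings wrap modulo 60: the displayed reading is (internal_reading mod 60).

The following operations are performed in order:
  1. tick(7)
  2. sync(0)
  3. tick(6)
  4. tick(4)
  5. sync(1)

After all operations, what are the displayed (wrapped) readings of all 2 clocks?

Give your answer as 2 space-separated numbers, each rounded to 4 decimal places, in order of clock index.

Answer: 18.0000 17.0000

Derivation:
After op 1 tick(7): ref=7.0000 raw=[7.7000 6.3000]
After op 2 sync(0): ref=7.0000 raw=[7.0000 6.3000]
After op 3 tick(6): ref=13.0000 raw=[13.6000 11.7000]
After op 4 tick(4): ref=17.0000 raw=[18.0000 15.3000]
After op 5 sync(1): ref=17.0000 raw=[18.0000 17.0000]
Wrap final raw readings (mod 60): 18.0000 mod 60 = 18.0000; 17.0000 mod 60 = 17.0000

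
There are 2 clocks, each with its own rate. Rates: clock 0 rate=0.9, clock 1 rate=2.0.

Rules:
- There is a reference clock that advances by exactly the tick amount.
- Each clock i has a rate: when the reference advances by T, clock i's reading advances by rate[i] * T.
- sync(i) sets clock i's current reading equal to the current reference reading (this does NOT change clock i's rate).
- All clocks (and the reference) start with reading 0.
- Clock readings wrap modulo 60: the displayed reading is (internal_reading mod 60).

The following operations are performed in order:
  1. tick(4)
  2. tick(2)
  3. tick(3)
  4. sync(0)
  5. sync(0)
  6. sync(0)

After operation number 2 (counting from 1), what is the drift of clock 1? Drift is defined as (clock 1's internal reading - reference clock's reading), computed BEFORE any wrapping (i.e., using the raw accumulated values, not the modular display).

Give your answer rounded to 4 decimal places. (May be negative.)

Answer: 6.0000

Derivation:
After op 1 tick(4): ref=4.0000 raw=[3.6000 8.0000]
After op 2 tick(2): ref=6.0000 raw=[5.4000 12.0000]
Drift of clock 1 after op 2: 12.0000 - 6.0000 = 6.0000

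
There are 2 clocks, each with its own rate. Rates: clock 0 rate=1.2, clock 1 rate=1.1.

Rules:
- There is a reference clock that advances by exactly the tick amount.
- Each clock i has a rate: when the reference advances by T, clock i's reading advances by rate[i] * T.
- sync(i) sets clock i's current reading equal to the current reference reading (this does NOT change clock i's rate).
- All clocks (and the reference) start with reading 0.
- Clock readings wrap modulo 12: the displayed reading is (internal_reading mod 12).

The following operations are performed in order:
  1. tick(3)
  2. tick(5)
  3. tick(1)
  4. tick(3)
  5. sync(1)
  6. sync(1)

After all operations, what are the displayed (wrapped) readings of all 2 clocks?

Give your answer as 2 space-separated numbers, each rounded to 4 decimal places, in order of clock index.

Answer: 2.4000 0.0000

Derivation:
After op 1 tick(3): ref=3.0000 raw=[3.6000 3.3000]
After op 2 tick(5): ref=8.0000 raw=[9.6000 8.8000]
After op 3 tick(1): ref=9.0000 raw=[10.8000 9.9000]
After op 4 tick(3): ref=12.0000 raw=[14.4000 13.2000]
After op 5 sync(1): ref=12.0000 raw=[14.4000 12.0000]
After op 6 sync(1): ref=12.0000 raw=[14.4000 12.0000]
Wrap final raw readings (mod 12): 14.4000 mod 12 = 2.4000; 12.0000 mod 12 = 0.0000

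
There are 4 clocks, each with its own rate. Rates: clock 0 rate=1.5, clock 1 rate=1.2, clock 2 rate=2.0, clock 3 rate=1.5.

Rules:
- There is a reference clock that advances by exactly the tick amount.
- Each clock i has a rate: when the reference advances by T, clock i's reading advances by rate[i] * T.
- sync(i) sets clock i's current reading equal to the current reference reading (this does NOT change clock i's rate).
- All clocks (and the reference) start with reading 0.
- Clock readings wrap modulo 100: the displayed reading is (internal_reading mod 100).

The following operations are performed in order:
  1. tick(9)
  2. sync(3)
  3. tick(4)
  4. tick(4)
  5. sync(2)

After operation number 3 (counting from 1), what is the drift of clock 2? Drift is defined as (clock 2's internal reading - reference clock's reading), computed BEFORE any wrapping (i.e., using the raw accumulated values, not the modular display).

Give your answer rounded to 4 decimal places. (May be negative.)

After op 1 tick(9): ref=9.0000 raw=[13.5000 10.8000 18.0000 13.5000]
After op 2 sync(3): ref=9.0000 raw=[13.5000 10.8000 18.0000 9.0000]
After op 3 tick(4): ref=13.0000 raw=[19.5000 15.6000 26.0000 15.0000]
Drift of clock 2 after op 3: 26.0000 - 13.0000 = 13.0000

Answer: 13.0000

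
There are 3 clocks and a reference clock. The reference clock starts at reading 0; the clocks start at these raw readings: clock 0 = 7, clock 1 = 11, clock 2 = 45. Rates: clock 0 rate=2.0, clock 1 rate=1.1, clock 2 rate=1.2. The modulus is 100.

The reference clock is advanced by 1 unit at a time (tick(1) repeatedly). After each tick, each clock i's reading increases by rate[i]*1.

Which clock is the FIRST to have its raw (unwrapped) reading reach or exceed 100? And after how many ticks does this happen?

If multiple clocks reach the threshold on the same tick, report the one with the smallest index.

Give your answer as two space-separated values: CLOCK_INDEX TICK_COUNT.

clock 0: start=7, rate=2.0, needs 100-7 = 93; ticks = ceil(93/2.0) = ceil(46.5000) = 47; reading at tick 47 = 7 + 2.0*47 = 101.0000
clock 1: start=11, rate=1.1, needs 100-11 = 89; ticks = ceil(89/1.1) = ceil(80.9091) = 81; reading at tick 81 = 11 + 1.1*81 = 100.1000
clock 2: start=45, rate=1.2, needs 100-45 = 55; ticks = ceil(55/1.2) = ceil(45.8333) = 46; reading at tick 46 = 45 + 1.2*46 = 100.2000
Minimum tick count = 46; winners = [2]; smallest index = 2

Answer: 2 46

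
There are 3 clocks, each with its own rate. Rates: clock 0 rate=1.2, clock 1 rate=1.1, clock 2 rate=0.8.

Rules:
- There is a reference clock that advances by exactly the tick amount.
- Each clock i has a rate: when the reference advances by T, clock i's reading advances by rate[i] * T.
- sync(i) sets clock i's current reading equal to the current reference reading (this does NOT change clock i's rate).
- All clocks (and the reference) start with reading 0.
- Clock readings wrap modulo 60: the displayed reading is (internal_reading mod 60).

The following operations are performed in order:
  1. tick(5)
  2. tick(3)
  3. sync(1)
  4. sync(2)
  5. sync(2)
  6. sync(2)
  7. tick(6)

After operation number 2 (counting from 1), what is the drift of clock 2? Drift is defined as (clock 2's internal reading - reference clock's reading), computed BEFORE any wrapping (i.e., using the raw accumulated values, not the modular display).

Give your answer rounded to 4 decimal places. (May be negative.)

Answer: -1.6000

Derivation:
After op 1 tick(5): ref=5.0000 raw=[6.0000 5.5000 4.0000]
After op 2 tick(3): ref=8.0000 raw=[9.6000 8.8000 6.4000]
Drift of clock 2 after op 2: 6.4000 - 8.0000 = -1.6000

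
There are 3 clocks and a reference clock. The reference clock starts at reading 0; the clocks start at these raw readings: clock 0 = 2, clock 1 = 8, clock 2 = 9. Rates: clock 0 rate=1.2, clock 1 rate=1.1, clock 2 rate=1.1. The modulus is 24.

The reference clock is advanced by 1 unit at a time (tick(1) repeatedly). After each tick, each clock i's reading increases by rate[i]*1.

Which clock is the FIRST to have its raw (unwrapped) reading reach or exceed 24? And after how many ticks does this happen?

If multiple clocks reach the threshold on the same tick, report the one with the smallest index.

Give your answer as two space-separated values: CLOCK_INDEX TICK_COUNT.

Answer: 2 14

Derivation:
clock 0: start=2, rate=1.2, needs 24-2 = 22; ticks = ceil(22/1.2) = ceil(18.3333) = 19; reading at tick 19 = 2 + 1.2*19 = 24.8000
clock 1: start=8, rate=1.1, needs 24-8 = 16; ticks = ceil(16/1.1) = ceil(14.5455) = 15; reading at tick 15 = 8 + 1.1*15 = 24.5000
clock 2: start=9, rate=1.1, needs 24-9 = 15; ticks = ceil(15/1.1) = ceil(13.6364) = 14; reading at tick 14 = 9 + 1.1*14 = 24.4000
Minimum tick count = 14; winners = [2]; smallest index = 2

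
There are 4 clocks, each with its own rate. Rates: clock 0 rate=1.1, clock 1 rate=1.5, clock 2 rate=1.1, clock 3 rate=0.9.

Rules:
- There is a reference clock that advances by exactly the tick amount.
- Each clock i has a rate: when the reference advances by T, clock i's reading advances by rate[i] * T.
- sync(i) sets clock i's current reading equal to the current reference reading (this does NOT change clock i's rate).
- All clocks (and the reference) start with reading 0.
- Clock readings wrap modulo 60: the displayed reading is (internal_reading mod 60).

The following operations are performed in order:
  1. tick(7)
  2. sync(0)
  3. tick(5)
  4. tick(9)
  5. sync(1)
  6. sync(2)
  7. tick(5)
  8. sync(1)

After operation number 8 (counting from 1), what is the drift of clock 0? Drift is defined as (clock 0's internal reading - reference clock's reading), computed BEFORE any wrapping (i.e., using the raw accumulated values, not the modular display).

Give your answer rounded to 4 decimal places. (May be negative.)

Answer: 1.9000

Derivation:
After op 1 tick(7): ref=7.0000 raw=[7.7000 10.5000 7.7000 6.3000]
After op 2 sync(0): ref=7.0000 raw=[7.0000 10.5000 7.7000 6.3000]
After op 3 tick(5): ref=12.0000 raw=[12.5000 18.0000 13.2000 10.8000]
After op 4 tick(9): ref=21.0000 raw=[22.4000 31.5000 23.1000 18.9000]
After op 5 sync(1): ref=21.0000 raw=[22.4000 21.0000 23.1000 18.9000]
After op 6 sync(2): ref=21.0000 raw=[22.4000 21.0000 21.0000 18.9000]
After op 7 tick(5): ref=26.0000 raw=[27.9000 28.5000 26.5000 23.4000]
After op 8 sync(1): ref=26.0000 raw=[27.9000 26.0000 26.5000 23.4000]
Drift of clock 0 after op 8: 27.9000 - 26.0000 = 1.9000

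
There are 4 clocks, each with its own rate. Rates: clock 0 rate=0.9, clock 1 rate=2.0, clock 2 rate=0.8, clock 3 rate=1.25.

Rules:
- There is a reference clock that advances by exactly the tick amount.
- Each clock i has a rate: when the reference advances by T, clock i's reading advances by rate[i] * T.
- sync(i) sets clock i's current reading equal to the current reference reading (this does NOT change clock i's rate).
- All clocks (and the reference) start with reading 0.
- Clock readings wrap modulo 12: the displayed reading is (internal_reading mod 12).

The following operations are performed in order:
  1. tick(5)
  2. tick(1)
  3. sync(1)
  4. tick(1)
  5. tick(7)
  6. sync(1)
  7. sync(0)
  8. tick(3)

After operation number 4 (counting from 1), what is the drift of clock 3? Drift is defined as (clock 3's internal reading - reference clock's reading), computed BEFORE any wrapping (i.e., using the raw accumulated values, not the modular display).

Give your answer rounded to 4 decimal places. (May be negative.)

Answer: 1.7500

Derivation:
After op 1 tick(5): ref=5.0000 raw=[4.5000 10.0000 4.0000 6.2500]
After op 2 tick(1): ref=6.0000 raw=[5.4000 12.0000 4.8000 7.5000]
After op 3 sync(1): ref=6.0000 raw=[5.4000 6.0000 4.8000 7.5000]
After op 4 tick(1): ref=7.0000 raw=[6.3000 8.0000 5.6000 8.7500]
Drift of clock 3 after op 4: 8.7500 - 7.0000 = 1.7500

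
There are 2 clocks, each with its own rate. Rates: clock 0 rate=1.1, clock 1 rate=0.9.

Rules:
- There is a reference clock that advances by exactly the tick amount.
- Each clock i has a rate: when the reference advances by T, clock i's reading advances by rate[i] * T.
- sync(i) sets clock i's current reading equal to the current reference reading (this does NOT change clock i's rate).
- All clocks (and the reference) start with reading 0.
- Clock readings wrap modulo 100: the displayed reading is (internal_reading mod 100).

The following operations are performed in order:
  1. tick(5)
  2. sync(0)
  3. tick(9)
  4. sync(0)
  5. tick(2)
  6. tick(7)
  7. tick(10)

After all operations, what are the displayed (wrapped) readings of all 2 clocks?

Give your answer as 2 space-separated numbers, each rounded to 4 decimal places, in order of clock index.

After op 1 tick(5): ref=5.0000 raw=[5.5000 4.5000]
After op 2 sync(0): ref=5.0000 raw=[5.0000 4.5000]
After op 3 tick(9): ref=14.0000 raw=[14.9000 12.6000]
After op 4 sync(0): ref=14.0000 raw=[14.0000 12.6000]
After op 5 tick(2): ref=16.0000 raw=[16.2000 14.4000]
After op 6 tick(7): ref=23.0000 raw=[23.9000 20.7000]
After op 7 tick(10): ref=33.0000 raw=[34.9000 29.7000]
Wrap final raw readings (mod 100): 34.9000 mod 100 = 34.9000; 29.7000 mod 100 = 29.7000

Answer: 34.9000 29.7000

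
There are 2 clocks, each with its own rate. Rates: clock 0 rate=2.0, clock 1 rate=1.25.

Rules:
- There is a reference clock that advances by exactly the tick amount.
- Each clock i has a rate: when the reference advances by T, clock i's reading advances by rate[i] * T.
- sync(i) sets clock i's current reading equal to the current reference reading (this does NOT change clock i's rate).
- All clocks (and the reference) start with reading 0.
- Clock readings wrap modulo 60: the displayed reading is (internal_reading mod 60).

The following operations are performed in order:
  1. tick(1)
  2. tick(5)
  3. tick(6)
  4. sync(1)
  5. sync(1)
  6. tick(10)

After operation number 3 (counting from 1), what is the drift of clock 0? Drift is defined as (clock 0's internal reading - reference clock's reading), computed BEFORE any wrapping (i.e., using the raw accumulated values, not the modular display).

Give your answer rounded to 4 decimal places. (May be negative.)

Answer: 12.0000

Derivation:
After op 1 tick(1): ref=1.0000 raw=[2.0000 1.2500]
After op 2 tick(5): ref=6.0000 raw=[12.0000 7.5000]
After op 3 tick(6): ref=12.0000 raw=[24.0000 15.0000]
Drift of clock 0 after op 3: 24.0000 - 12.0000 = 12.0000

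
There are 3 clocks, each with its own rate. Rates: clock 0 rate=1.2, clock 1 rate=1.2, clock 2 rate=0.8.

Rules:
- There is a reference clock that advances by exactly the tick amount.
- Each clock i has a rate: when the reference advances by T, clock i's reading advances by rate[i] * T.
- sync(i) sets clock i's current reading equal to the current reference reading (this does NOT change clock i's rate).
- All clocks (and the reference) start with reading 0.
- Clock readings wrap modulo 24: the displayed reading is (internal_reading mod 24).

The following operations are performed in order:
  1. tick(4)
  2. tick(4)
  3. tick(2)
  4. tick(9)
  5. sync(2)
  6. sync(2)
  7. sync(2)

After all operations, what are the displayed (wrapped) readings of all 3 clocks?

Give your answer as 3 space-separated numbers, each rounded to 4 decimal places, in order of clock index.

After op 1 tick(4): ref=4.0000 raw=[4.8000 4.8000 3.2000]
After op 2 tick(4): ref=8.0000 raw=[9.6000 9.6000 6.4000]
After op 3 tick(2): ref=10.0000 raw=[12.0000 12.0000 8.0000]
After op 4 tick(9): ref=19.0000 raw=[22.8000 22.8000 15.2000]
After op 5 sync(2): ref=19.0000 raw=[22.8000 22.8000 19.0000]
After op 6 sync(2): ref=19.0000 raw=[22.8000 22.8000 19.0000]
After op 7 sync(2): ref=19.0000 raw=[22.8000 22.8000 19.0000]
Wrap final raw readings (mod 24): 22.8000 mod 24 = 22.8000; 22.8000 mod 24 = 22.8000; 19.0000 mod 24 = 19.0000

Answer: 22.8000 22.8000 19.0000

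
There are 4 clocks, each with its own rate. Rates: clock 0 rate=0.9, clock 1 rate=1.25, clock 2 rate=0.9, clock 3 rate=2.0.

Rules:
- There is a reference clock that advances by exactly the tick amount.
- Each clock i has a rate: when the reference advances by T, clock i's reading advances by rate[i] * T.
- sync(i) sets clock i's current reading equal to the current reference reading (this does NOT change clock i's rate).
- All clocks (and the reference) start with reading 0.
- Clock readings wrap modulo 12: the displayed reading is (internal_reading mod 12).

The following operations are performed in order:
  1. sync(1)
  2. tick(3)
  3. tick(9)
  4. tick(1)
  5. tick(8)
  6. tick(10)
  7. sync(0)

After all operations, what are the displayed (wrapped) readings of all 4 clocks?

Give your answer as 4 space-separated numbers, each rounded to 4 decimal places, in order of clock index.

After op 1 sync(1): ref=0.0000 raw=[0.0000 0.0000 0.0000 0.0000]
After op 2 tick(3): ref=3.0000 raw=[2.7000 3.7500 2.7000 6.0000]
After op 3 tick(9): ref=12.0000 raw=[10.8000 15.0000 10.8000 24.0000]
After op 4 tick(1): ref=13.0000 raw=[11.7000 16.2500 11.7000 26.0000]
After op 5 tick(8): ref=21.0000 raw=[18.9000 26.2500 18.9000 42.0000]
After op 6 tick(10): ref=31.0000 raw=[27.9000 38.7500 27.9000 62.0000]
After op 7 sync(0): ref=31.0000 raw=[31.0000 38.7500 27.9000 62.0000]
Wrap final raw readings (mod 12): 31.0000 mod 12 = 7.0000; 38.7500 mod 12 = 2.7500; 27.9000 mod 12 = 3.9000; 62.0000 mod 12 = 2.0000

Answer: 7.0000 2.7500 3.9000 2.0000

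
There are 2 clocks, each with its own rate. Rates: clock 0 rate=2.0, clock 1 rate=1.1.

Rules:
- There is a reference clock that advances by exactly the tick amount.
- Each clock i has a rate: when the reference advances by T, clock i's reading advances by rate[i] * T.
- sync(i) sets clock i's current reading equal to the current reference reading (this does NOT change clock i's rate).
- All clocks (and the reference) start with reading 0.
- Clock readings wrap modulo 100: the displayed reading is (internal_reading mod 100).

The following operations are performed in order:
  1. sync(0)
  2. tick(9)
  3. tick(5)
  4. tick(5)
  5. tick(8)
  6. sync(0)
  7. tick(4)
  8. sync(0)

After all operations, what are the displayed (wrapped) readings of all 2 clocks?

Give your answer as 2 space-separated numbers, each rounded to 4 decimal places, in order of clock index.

Answer: 31.0000 34.1000

Derivation:
After op 1 sync(0): ref=0.0000 raw=[0.0000 0.0000]
After op 2 tick(9): ref=9.0000 raw=[18.0000 9.9000]
After op 3 tick(5): ref=14.0000 raw=[28.0000 15.4000]
After op 4 tick(5): ref=19.0000 raw=[38.0000 20.9000]
After op 5 tick(8): ref=27.0000 raw=[54.0000 29.7000]
After op 6 sync(0): ref=27.0000 raw=[27.0000 29.7000]
After op 7 tick(4): ref=31.0000 raw=[35.0000 34.1000]
After op 8 sync(0): ref=31.0000 raw=[31.0000 34.1000]
Wrap final raw readings (mod 100): 31.0000 mod 100 = 31.0000; 34.1000 mod 100 = 34.1000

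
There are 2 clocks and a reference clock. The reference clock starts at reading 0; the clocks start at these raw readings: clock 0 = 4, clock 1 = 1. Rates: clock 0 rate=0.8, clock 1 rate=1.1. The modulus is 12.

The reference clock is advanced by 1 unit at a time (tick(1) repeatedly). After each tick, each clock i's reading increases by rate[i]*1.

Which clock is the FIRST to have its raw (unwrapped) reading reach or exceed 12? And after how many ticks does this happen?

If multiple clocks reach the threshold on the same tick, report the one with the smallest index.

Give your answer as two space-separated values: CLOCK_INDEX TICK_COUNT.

clock 0: start=4, rate=0.8, needs 12-4 = 8; ticks = ceil(8/0.8) = ceil(10.0000) = 10; reading at tick 10 = 4 + 0.8*10 = 12.0000
clock 1: start=1, rate=1.1, needs 12-1 = 11; ticks = ceil(11/1.1) = ceil(10.0000) = 10; reading at tick 10 = 1 + 1.1*10 = 12.0000
Minimum tick count = 10; winners = [0, 1]; smallest index = 0

Answer: 0 10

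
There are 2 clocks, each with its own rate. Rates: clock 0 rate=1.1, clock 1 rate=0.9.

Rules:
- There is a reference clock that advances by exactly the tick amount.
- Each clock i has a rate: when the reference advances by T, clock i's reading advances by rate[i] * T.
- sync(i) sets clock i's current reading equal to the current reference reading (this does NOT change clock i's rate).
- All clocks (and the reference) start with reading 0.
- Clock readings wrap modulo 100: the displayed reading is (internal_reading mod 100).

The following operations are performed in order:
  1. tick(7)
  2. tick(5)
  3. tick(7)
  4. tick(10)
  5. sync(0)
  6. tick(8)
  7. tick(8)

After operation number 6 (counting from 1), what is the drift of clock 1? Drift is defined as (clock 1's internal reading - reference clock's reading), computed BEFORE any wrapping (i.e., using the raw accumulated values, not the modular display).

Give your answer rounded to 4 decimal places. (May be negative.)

Answer: -3.7000

Derivation:
After op 1 tick(7): ref=7.0000 raw=[7.7000 6.3000]
After op 2 tick(5): ref=12.0000 raw=[13.2000 10.8000]
After op 3 tick(7): ref=19.0000 raw=[20.9000 17.1000]
After op 4 tick(10): ref=29.0000 raw=[31.9000 26.1000]
After op 5 sync(0): ref=29.0000 raw=[29.0000 26.1000]
After op 6 tick(8): ref=37.0000 raw=[37.8000 33.3000]
Drift of clock 1 after op 6: 33.3000 - 37.0000 = -3.7000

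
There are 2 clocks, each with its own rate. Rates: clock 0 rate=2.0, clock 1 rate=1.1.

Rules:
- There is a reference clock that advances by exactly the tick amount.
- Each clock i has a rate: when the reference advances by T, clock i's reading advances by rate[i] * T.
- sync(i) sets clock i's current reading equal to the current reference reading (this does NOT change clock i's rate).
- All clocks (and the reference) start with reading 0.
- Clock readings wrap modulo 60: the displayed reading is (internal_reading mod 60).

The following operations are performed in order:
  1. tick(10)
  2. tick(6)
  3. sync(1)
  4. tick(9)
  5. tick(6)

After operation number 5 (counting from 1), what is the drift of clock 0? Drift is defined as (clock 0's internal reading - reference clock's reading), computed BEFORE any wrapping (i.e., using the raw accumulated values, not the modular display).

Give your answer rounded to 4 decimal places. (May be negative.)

After op 1 tick(10): ref=10.0000 raw=[20.0000 11.0000]
After op 2 tick(6): ref=16.0000 raw=[32.0000 17.6000]
After op 3 sync(1): ref=16.0000 raw=[32.0000 16.0000]
After op 4 tick(9): ref=25.0000 raw=[50.0000 25.9000]
After op 5 tick(6): ref=31.0000 raw=[62.0000 32.5000]
Drift of clock 0 after op 5: 62.0000 - 31.0000 = 31.0000

Answer: 31.0000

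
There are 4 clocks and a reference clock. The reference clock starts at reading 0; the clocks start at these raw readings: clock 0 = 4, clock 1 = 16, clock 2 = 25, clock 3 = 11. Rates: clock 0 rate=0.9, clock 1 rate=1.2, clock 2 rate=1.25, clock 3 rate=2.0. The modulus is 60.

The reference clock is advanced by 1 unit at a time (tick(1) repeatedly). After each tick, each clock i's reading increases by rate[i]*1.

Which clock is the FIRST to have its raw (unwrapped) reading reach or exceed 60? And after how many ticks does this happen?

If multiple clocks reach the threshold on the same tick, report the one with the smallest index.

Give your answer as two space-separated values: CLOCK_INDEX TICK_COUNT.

Answer: 3 25

Derivation:
clock 0: start=4, rate=0.9, needs 60-4 = 56; ticks = ceil(56/0.9) = ceil(62.2222) = 63; reading at tick 63 = 4 + 0.9*63 = 60.7000
clock 1: start=16, rate=1.2, needs 60-16 = 44; ticks = ceil(44/1.2) = ceil(36.6667) = 37; reading at tick 37 = 16 + 1.2*37 = 60.4000
clock 2: start=25, rate=1.25, needs 60-25 = 35; ticks = ceil(35/1.25) = ceil(28.0000) = 28; reading at tick 28 = 25 + 1.25*28 = 60.0000
clock 3: start=11, rate=2.0, needs 60-11 = 49; ticks = ceil(49/2.0) = ceil(24.5000) = 25; reading at tick 25 = 11 + 2.0*25 = 61.0000
Minimum tick count = 25; winners = [3]; smallest index = 3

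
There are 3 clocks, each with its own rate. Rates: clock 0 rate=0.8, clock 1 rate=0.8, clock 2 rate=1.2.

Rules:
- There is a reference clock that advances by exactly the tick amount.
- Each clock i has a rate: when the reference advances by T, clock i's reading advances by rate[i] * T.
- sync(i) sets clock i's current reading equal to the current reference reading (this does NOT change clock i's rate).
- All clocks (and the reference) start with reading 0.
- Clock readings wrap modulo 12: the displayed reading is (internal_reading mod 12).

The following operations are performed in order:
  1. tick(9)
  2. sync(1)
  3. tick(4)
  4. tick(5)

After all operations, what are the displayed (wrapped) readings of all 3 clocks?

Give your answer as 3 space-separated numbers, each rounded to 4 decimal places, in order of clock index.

After op 1 tick(9): ref=9.0000 raw=[7.2000 7.2000 10.8000]
After op 2 sync(1): ref=9.0000 raw=[7.2000 9.0000 10.8000]
After op 3 tick(4): ref=13.0000 raw=[10.4000 12.2000 15.6000]
After op 4 tick(5): ref=18.0000 raw=[14.4000 16.2000 21.6000]
Wrap final raw readings (mod 12): 14.4000 mod 12 = 2.4000; 16.2000 mod 12 = 4.2000; 21.6000 mod 12 = 9.6000

Answer: 2.4000 4.2000 9.6000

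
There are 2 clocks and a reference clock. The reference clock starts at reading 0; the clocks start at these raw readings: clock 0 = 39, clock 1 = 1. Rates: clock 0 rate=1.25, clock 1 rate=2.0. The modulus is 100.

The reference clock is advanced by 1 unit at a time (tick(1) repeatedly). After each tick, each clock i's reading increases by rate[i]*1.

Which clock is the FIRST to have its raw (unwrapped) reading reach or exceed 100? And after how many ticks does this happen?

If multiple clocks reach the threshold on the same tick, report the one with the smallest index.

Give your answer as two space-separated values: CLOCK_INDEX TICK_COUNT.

Answer: 0 49

Derivation:
clock 0: start=39, rate=1.25, needs 100-39 = 61; ticks = ceil(61/1.25) = ceil(48.8000) = 49; reading at tick 49 = 39 + 1.25*49 = 100.2500
clock 1: start=1, rate=2.0, needs 100-1 = 99; ticks = ceil(99/2.0) = ceil(49.5000) = 50; reading at tick 50 = 1 + 2.0*50 = 101.0000
Minimum tick count = 49; winners = [0]; smallest index = 0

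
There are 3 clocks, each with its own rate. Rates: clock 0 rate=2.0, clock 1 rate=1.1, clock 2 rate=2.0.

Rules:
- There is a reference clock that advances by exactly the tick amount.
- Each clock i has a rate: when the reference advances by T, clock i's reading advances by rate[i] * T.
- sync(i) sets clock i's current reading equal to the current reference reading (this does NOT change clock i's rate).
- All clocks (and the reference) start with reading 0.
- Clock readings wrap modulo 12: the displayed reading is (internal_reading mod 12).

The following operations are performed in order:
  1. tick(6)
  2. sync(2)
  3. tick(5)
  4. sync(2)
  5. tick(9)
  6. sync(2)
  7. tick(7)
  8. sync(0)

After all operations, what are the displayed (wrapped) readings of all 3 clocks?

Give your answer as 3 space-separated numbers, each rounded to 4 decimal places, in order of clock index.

After op 1 tick(6): ref=6.0000 raw=[12.0000 6.6000 12.0000]
After op 2 sync(2): ref=6.0000 raw=[12.0000 6.6000 6.0000]
After op 3 tick(5): ref=11.0000 raw=[22.0000 12.1000 16.0000]
After op 4 sync(2): ref=11.0000 raw=[22.0000 12.1000 11.0000]
After op 5 tick(9): ref=20.0000 raw=[40.0000 22.0000 29.0000]
After op 6 sync(2): ref=20.0000 raw=[40.0000 22.0000 20.0000]
After op 7 tick(7): ref=27.0000 raw=[54.0000 29.7000 34.0000]
After op 8 sync(0): ref=27.0000 raw=[27.0000 29.7000 34.0000]
Wrap final raw readings (mod 12): 27.0000 mod 12 = 3.0000; 29.7000 mod 12 = 5.7000; 34.0000 mod 12 = 10.0000

Answer: 3.0000 5.7000 10.0000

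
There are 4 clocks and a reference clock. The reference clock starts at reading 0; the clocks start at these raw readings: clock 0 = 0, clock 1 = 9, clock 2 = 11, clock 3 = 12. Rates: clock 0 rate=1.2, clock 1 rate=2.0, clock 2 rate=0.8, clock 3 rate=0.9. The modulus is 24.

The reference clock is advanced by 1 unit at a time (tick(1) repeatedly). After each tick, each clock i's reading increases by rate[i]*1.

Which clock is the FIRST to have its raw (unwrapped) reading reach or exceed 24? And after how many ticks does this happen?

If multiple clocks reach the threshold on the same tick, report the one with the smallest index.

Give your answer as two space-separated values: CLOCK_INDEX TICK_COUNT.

clock 0: start=0, rate=1.2, needs 24-0 = 24; ticks = ceil(24/1.2) = ceil(20.0000) = 20; reading at tick 20 = 0 + 1.2*20 = 24.0000
clock 1: start=9, rate=2.0, needs 24-9 = 15; ticks = ceil(15/2.0) = ceil(7.5000) = 8; reading at tick 8 = 9 + 2.0*8 = 25.0000
clock 2: start=11, rate=0.8, needs 24-11 = 13; ticks = ceil(13/0.8) = ceil(16.2500) = 17; reading at tick 17 = 11 + 0.8*17 = 24.6000
clock 3: start=12, rate=0.9, needs 24-12 = 12; ticks = ceil(12/0.9) = ceil(13.3333) = 14; reading at tick 14 = 12 + 0.9*14 = 24.6000
Minimum tick count = 8; winners = [1]; smallest index = 1

Answer: 1 8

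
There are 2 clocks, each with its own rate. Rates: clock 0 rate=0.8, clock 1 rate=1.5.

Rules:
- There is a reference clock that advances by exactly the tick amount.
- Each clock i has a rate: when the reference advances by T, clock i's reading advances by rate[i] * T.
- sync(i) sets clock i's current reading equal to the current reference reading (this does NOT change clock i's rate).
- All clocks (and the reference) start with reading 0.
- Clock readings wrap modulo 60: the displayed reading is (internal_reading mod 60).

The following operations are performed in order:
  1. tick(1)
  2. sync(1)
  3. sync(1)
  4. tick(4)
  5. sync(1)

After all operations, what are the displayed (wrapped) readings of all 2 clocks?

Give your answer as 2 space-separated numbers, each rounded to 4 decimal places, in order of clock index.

After op 1 tick(1): ref=1.0000 raw=[0.8000 1.5000]
After op 2 sync(1): ref=1.0000 raw=[0.8000 1.0000]
After op 3 sync(1): ref=1.0000 raw=[0.8000 1.0000]
After op 4 tick(4): ref=5.0000 raw=[4.0000 7.0000]
After op 5 sync(1): ref=5.0000 raw=[4.0000 5.0000]
Wrap final raw readings (mod 60): 4.0000 mod 60 = 4.0000; 5.0000 mod 60 = 5.0000

Answer: 4.0000 5.0000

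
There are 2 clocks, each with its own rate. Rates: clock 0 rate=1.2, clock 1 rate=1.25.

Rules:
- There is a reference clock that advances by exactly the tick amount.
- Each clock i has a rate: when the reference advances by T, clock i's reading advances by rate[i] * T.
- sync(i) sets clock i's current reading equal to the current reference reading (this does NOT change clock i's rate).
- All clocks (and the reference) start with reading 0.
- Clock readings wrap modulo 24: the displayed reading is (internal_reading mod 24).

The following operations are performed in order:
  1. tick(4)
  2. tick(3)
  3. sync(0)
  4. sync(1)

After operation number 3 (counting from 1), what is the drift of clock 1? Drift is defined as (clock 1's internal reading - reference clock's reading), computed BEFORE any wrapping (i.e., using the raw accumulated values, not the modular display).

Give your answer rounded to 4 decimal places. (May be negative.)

Answer: 1.7500

Derivation:
After op 1 tick(4): ref=4.0000 raw=[4.8000 5.0000]
After op 2 tick(3): ref=7.0000 raw=[8.4000 8.7500]
After op 3 sync(0): ref=7.0000 raw=[7.0000 8.7500]
Drift of clock 1 after op 3: 8.7500 - 7.0000 = 1.7500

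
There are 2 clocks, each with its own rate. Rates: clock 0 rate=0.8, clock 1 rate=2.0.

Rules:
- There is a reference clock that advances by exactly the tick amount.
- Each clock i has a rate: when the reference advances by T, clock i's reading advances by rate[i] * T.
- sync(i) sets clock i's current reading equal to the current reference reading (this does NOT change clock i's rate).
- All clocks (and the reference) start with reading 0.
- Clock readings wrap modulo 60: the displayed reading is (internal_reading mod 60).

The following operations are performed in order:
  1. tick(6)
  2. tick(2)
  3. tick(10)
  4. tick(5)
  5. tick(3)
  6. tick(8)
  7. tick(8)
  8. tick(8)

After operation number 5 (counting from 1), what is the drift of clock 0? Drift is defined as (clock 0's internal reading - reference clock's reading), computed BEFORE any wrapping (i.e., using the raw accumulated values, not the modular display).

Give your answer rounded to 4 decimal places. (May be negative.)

Answer: -5.2000

Derivation:
After op 1 tick(6): ref=6.0000 raw=[4.8000 12.0000]
After op 2 tick(2): ref=8.0000 raw=[6.4000 16.0000]
After op 3 tick(10): ref=18.0000 raw=[14.4000 36.0000]
After op 4 tick(5): ref=23.0000 raw=[18.4000 46.0000]
After op 5 tick(3): ref=26.0000 raw=[20.8000 52.0000]
Drift of clock 0 after op 5: 20.8000 - 26.0000 = -5.2000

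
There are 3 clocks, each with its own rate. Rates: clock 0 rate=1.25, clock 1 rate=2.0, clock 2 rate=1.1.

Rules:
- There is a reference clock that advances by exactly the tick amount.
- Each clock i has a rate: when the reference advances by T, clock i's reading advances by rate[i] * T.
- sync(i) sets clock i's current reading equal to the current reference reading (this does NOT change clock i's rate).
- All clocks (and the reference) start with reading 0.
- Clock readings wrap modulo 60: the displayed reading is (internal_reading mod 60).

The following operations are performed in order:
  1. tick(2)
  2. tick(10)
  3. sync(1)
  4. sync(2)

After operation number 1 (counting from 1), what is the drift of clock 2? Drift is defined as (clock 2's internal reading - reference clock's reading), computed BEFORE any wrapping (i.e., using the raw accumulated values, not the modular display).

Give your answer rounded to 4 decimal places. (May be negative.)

Answer: 0.2000

Derivation:
After op 1 tick(2): ref=2.0000 raw=[2.5000 4.0000 2.2000]
Drift of clock 2 after op 1: 2.2000 - 2.0000 = 0.2000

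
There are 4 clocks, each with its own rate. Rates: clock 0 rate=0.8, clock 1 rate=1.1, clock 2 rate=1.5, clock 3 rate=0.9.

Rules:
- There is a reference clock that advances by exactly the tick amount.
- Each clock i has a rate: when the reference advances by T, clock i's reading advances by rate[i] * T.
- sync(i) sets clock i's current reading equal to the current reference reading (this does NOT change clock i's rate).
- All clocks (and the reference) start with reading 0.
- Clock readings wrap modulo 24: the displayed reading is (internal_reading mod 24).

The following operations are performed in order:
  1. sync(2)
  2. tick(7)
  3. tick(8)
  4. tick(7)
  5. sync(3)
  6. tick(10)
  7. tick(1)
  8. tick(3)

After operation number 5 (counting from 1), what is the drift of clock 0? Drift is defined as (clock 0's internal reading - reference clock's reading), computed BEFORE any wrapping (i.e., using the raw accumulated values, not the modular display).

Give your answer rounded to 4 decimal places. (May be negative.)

Answer: -4.4000

Derivation:
After op 1 sync(2): ref=0.0000 raw=[0.0000 0.0000 0.0000 0.0000]
After op 2 tick(7): ref=7.0000 raw=[5.6000 7.7000 10.5000 6.3000]
After op 3 tick(8): ref=15.0000 raw=[12.0000 16.5000 22.5000 13.5000]
After op 4 tick(7): ref=22.0000 raw=[17.6000 24.2000 33.0000 19.8000]
After op 5 sync(3): ref=22.0000 raw=[17.6000 24.2000 33.0000 22.0000]
Drift of clock 0 after op 5: 17.6000 - 22.0000 = -4.4000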